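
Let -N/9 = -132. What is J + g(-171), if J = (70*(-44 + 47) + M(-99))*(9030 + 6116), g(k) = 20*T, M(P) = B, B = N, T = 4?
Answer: 21174188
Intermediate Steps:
N = 1188 (N = -9*(-132) = 1188)
B = 1188
M(P) = 1188
g(k) = 80 (g(k) = 20*4 = 80)
J = 21174108 (J = (70*(-44 + 47) + 1188)*(9030 + 6116) = (70*3 + 1188)*15146 = (210 + 1188)*15146 = 1398*15146 = 21174108)
J + g(-171) = 21174108 + 80 = 21174188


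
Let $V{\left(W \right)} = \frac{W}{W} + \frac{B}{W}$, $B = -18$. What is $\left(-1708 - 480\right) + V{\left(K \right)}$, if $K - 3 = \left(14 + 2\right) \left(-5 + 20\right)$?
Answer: $- \frac{59051}{27} \approx -2187.1$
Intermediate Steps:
$K = 243$ ($K = 3 + \left(14 + 2\right) \left(-5 + 20\right) = 3 + 16 \cdot 15 = 3 + 240 = 243$)
$V{\left(W \right)} = 1 - \frac{18}{W}$ ($V{\left(W \right)} = \frac{W}{W} - \frac{18}{W} = 1 - \frac{18}{W}$)
$\left(-1708 - 480\right) + V{\left(K \right)} = \left(-1708 - 480\right) + \frac{-18 + 243}{243} = -2188 + \frac{1}{243} \cdot 225 = -2188 + \frac{25}{27} = - \frac{59051}{27}$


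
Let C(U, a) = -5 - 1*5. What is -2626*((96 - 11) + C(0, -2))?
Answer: -196950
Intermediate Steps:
C(U, a) = -10 (C(U, a) = -5 - 5 = -10)
-2626*((96 - 11) + C(0, -2)) = -2626*((96 - 11) - 10) = -2626*(85 - 10) = -2626*75 = -196950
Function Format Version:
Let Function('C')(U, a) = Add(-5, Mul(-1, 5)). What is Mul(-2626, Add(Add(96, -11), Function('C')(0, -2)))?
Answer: -196950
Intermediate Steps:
Function('C')(U, a) = -10 (Function('C')(U, a) = Add(-5, -5) = -10)
Mul(-2626, Add(Add(96, -11), Function('C')(0, -2))) = Mul(-2626, Add(Add(96, -11), -10)) = Mul(-2626, Add(85, -10)) = Mul(-2626, 75) = -196950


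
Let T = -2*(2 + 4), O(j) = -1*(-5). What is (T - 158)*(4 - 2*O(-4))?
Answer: 1020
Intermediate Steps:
O(j) = 5
T = -12 (T = -2*6 = -12)
(T - 158)*(4 - 2*O(-4)) = (-12 - 158)*(4 - 2*5) = -170*(4 - 10) = -170*(-6) = 1020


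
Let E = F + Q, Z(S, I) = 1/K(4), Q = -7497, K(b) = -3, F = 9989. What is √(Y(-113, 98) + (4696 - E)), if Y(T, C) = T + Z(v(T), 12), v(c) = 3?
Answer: 56*√6/3 ≈ 45.724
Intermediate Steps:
Z(S, I) = -⅓ (Z(S, I) = 1/(-3) = -⅓)
Y(T, C) = -⅓ + T (Y(T, C) = T - ⅓ = -⅓ + T)
E = 2492 (E = 9989 - 7497 = 2492)
√(Y(-113, 98) + (4696 - E)) = √((-⅓ - 113) + (4696 - 1*2492)) = √(-340/3 + (4696 - 2492)) = √(-340/3 + 2204) = √(6272/3) = 56*√6/3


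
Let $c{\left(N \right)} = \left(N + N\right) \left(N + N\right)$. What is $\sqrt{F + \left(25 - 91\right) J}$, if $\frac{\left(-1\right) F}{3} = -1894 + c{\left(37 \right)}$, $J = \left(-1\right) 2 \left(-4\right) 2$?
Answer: $i \sqrt{11802} \approx 108.64 i$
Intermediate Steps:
$c{\left(N \right)} = 4 N^{2}$ ($c{\left(N \right)} = 2 N 2 N = 4 N^{2}$)
$J = 16$ ($J = \left(-2\right) \left(-4\right) 2 = 8 \cdot 2 = 16$)
$F = -10746$ ($F = - 3 \left(-1894 + 4 \cdot 37^{2}\right) = - 3 \left(-1894 + 4 \cdot 1369\right) = - 3 \left(-1894 + 5476\right) = \left(-3\right) 3582 = -10746$)
$\sqrt{F + \left(25 - 91\right) J} = \sqrt{-10746 + \left(25 - 91\right) 16} = \sqrt{-10746 - 1056} = \sqrt{-11802} = i \sqrt{11802}$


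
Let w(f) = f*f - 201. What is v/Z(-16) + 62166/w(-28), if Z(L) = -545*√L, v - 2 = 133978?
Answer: 62166/583 + 6699*I/109 ≈ 106.63 + 61.459*I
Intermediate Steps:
v = 133980 (v = 2 + 133978 = 133980)
w(f) = -201 + f² (w(f) = f² - 201 = -201 + f²)
v/Z(-16) + 62166/w(-28) = 133980/((-2180*I)) + 62166/(-201 + (-28)²) = 133980/((-2180*I)) + 62166/(-201 + 784) = 133980/((-2180*I)) + 62166/583 = 133980*(I/2180) + 62166*(1/583) = 6699*I/109 + 62166/583 = 62166/583 + 6699*I/109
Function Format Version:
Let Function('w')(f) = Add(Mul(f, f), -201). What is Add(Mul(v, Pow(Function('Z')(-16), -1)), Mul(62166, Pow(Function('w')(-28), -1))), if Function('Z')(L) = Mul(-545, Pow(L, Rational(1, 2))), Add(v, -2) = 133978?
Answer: Add(Rational(62166, 583), Mul(Rational(6699, 109), I)) ≈ Add(106.63, Mul(61.459, I))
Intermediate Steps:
v = 133980 (v = Add(2, 133978) = 133980)
Function('w')(f) = Add(-201, Pow(f, 2)) (Function('w')(f) = Add(Pow(f, 2), -201) = Add(-201, Pow(f, 2)))
Add(Mul(v, Pow(Function('Z')(-16), -1)), Mul(62166, Pow(Function('w')(-28), -1))) = Add(Mul(133980, Pow(Mul(-545, Pow(-16, Rational(1, 2))), -1)), Mul(62166, Pow(Add(-201, Pow(-28, 2)), -1))) = Add(Mul(133980, Pow(Mul(-545, Mul(4, I)), -1)), Mul(62166, Pow(Add(-201, 784), -1))) = Add(Mul(133980, Pow(Mul(-2180, I), -1)), Mul(62166, Pow(583, -1))) = Add(Mul(133980, Mul(Rational(1, 2180), I)), Mul(62166, Rational(1, 583))) = Add(Mul(Rational(6699, 109), I), Rational(62166, 583)) = Add(Rational(62166, 583), Mul(Rational(6699, 109), I))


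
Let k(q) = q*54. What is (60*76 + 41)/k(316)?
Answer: 4601/17064 ≈ 0.26963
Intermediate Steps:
k(q) = 54*q
(60*76 + 41)/k(316) = (60*76 + 41)/((54*316)) = (4560 + 41)/17064 = 4601*(1/17064) = 4601/17064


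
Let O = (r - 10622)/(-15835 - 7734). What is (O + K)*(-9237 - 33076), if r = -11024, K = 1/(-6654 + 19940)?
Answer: -133733409975/3441074 ≈ -38864.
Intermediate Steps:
K = 1/13286 ≈ 7.5267e-5
O = 21646/23569 (O = (-11024 - 10622)/(-15835 - 7734) = -21646/(-23569) = -21646*(-1/23569) = 21646/23569 ≈ 0.91841)
(O + K)*(-9237 - 33076) = (21646/23569 + 1/13286)*(-9237 - 33076) = (3160575/3441074)*(-42313) = -133733409975/3441074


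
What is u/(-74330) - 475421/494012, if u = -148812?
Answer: 19088435407/18359955980 ≈ 1.0397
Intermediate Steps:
u/(-74330) - 475421/494012 = -148812/(-74330) - 475421/494012 = -148812*(-1/74330) - 475421*1/494012 = 74406/37165 - 475421/494012 = 19088435407/18359955980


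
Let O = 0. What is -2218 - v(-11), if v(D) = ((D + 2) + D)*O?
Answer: -2218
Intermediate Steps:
v(D) = 0 (v(D) = ((D + 2) + D)*0 = ((2 + D) + D)*0 = (2 + 2*D)*0 = 0)
-2218 - v(-11) = -2218 - 1*0 = -2218 + 0 = -2218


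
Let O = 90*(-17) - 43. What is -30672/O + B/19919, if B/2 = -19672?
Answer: 549067456/31332587 ≈ 17.524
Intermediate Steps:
B = -39344 (B = 2*(-19672) = -39344)
O = -1573 (O = -1530 - 43 = -1573)
-30672/O + B/19919 = -30672/(-1573) - 39344/19919 = -30672*(-1/1573) - 39344*1/19919 = 30672/1573 - 39344/19919 = 549067456/31332587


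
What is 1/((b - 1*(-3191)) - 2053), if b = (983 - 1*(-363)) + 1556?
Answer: 1/4040 ≈ 0.00024752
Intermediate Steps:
b = 2902 (b = (983 + 363) + 1556 = 1346 + 1556 = 2902)
1/((b - 1*(-3191)) - 2053) = 1/((2902 - 1*(-3191)) - 2053) = 1/((2902 + 3191) - 2053) = 1/(6093 - 2053) = 1/4040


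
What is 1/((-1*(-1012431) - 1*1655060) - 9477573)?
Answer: -1/10120202 ≈ -9.8812e-8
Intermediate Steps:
1/((-1*(-1012431) - 1*1655060) - 9477573) = 1/((1012431 - 1655060) - 9477573) = 1/(-642629 - 9477573) = 1/(-10120202) = -1/10120202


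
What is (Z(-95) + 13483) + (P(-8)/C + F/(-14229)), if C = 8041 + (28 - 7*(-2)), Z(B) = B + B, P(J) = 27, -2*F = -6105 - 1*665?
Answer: 1528840925279/115013007 ≈ 13293.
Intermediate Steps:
F = 3385 (F = -(-6105 - 1*665)/2 = -(-6105 - 665)/2 = -½*(-6770) = 3385)
Z(B) = 2*B
C = 8083 (C = 8041 + (28 + 14) = 8041 + 42 = 8083)
(Z(-95) + 13483) + (P(-8)/C + F/(-14229)) = (2*(-95) + 13483) + (27/8083 + 3385/(-14229)) = (-190 + 13483) + (27*(1/8083) + 3385*(-1/14229)) = 13293 + (27/8083 - 3385/14229) = 13293 - 26976772/115013007 = 1528840925279/115013007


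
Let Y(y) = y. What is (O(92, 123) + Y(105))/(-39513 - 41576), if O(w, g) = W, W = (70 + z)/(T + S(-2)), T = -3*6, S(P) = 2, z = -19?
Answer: -1629/1297424 ≈ -0.0012556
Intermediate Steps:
T = -18
W = -51/16 (W = (70 - 19)/(-18 + 2) = 51/(-16) = 51*(-1/16) = -51/16 ≈ -3.1875)
O(w, g) = -51/16
(O(92, 123) + Y(105))/(-39513 - 41576) = (-51/16 + 105)/(-39513 - 41576) = (1629/16)/(-81089) = (1629/16)*(-1/81089) = -1629/1297424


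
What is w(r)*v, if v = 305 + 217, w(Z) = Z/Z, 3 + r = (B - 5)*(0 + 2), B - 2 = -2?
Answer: 522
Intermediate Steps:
B = 0 (B = 2 - 2 = 0)
r = -13 (r = -3 + (0 - 5)*(0 + 2) = -3 - 5*2 = -3 - 10 = -13)
w(Z) = 1
v = 522
w(r)*v = 1*522 = 522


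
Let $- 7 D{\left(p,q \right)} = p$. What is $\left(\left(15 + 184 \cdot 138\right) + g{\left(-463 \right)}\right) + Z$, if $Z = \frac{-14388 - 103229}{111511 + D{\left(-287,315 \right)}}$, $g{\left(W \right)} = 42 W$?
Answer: $\frac{664843855}{111552} \approx 5959.9$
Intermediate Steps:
$D{\left(p,q \right)} = - \frac{p}{7}$
$Z = - \frac{117617}{111552}$ ($Z = \frac{-14388 - 103229}{111511 - -41} = - \frac{117617}{111511 + 41} = - \frac{117617}{111552} \approx -1.0544$)
$\left(\left(15 + 184 \cdot 138\right) + g{\left(-463 \right)}\right) + Z = \left(\left(15 + 184 \cdot 138\right) + 42 \left(-463\right)\right) - \frac{117617}{111552} = \left(\left(15 + 25392\right) - 19446\right) - \frac{117617}{111552} = \left(25407 - 19446\right) - \frac{117617}{111552} = 5961 - \frac{117617}{111552} = \frac{664843855}{111552}$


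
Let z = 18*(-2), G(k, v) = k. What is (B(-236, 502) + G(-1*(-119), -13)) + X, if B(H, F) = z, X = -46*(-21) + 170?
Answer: 1219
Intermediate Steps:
X = 1136 (X = 966 + 170 = 1136)
z = -36
B(H, F) = -36
(B(-236, 502) + G(-1*(-119), -13)) + X = (-36 - 1*(-119)) + 1136 = (-36 + 119) + 1136 = 83 + 1136 = 1219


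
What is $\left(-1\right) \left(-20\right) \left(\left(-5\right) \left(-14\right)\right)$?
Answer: $1400$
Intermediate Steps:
$\left(-1\right) \left(-20\right) \left(\left(-5\right) \left(-14\right)\right) = 20 \cdot 70 = 1400$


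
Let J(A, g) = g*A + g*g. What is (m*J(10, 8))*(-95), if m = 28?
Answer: -383040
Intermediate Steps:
J(A, g) = g² + A*g (J(A, g) = A*g + g² = g² + A*g)
(m*J(10, 8))*(-95) = (28*(8*(10 + 8)))*(-95) = (28*(8*18))*(-95) = (28*144)*(-95) = 4032*(-95) = -383040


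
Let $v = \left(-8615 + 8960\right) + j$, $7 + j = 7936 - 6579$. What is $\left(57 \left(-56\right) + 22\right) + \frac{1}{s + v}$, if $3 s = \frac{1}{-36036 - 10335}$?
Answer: $- \frac{747474873667}{235796534} \approx -3170.0$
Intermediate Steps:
$s = - \frac{1}{139113}$ ($s = \frac{1}{3 \left(-36036 - 10335\right)} = \frac{1}{3 \left(-46371\right)} = \frac{1}{3} \left(- \frac{1}{46371}\right) = - \frac{1}{139113} \approx -7.1884 \cdot 10^{-6}$)
$j = 1350$ ($j = -7 + \left(7936 - 6579\right) = -7 + 1357 = 1350$)
$v = 1695$ ($v = \left(-8615 + 8960\right) + 1350 = 345 + 1350 = 1695$)
$\left(57 \left(-56\right) + 22\right) + \frac{1}{s + v} = \left(57 \left(-56\right) + 22\right) + \frac{1}{- \frac{1}{139113} + 1695} = \left(-3192 + 22\right) + \frac{1}{\frac{235796534}{139113}} = -3170 + \frac{139113}{235796534} = - \frac{747474873667}{235796534}$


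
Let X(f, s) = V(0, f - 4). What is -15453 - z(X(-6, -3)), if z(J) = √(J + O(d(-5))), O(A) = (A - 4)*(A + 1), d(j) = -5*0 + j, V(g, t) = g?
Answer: -15459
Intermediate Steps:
X(f, s) = 0
d(j) = j (d(j) = 0 + j = j)
O(A) = (1 + A)*(-4 + A) (O(A) = (-4 + A)*(1 + A) = (1 + A)*(-4 + A))
z(J) = √(36 + J) (z(J) = √(J + (-4 + (-5)² - 3*(-5))) = √(J + (-4 + 25 + 15)) = √(J + 36) = √(36 + J))
-15453 - z(X(-6, -3)) = -15453 - √(36 + 0) = -15453 - √36 = -15453 - 1*6 = -15453 - 6 = -15459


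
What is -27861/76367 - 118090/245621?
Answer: -15861425711/18757338907 ≈ -0.84561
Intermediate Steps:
-27861/76367 - 118090/245621 = -15861425711/18757338907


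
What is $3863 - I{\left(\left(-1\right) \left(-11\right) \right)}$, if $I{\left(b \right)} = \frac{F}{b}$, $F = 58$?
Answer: $\frac{42435}{11} \approx 3857.7$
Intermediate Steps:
$I{\left(b \right)} = \frac{58}{b}$
$3863 - I{\left(\left(-1\right) \left(-11\right) \right)} = 3863 - \frac{58}{\left(-1\right) \left(-11\right)} = 3863 - \frac{58}{11} = \frac{42435}{11}$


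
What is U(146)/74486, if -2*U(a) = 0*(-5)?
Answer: 0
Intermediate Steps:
U(a) = 0 (U(a) = -0*(-5) = -1/2*0 = 0)
U(146)/74486 = 0/74486 = 0*(1/74486) = 0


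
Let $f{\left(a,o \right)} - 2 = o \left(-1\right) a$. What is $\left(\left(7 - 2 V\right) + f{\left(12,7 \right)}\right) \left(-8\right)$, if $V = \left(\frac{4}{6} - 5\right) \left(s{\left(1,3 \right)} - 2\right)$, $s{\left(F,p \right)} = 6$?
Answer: $\frac{968}{3} \approx 322.67$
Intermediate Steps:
$f{\left(a,o \right)} = 2 - a o$ ($f{\left(a,o \right)} = 2 + o \left(-1\right) a = 2 + - o a = 2 - a o$)
$V = - \frac{52}{3}$ ($V = \left(\frac{4}{6} - 5\right) \left(6 - 2\right) = \left(4 \cdot \frac{1}{6} - 5\right) 4 = \left(\frac{2}{3} - 5\right) 4 = \left(- \frac{13}{3}\right) 4 = - \frac{52}{3} \approx -17.333$)
$\left(\left(7 - 2 V\right) + f{\left(12,7 \right)}\right) \left(-8\right) = \left(\left(7 - - \frac{104}{3}\right) + \left(2 - 12 \cdot 7\right)\right) \left(-8\right) = \left(\left(7 + \frac{104}{3}\right) + \left(2 - 84\right)\right) \left(-8\right) = \left(\frac{125}{3} - 82\right) \left(-8\right) = \left(- \frac{121}{3}\right) \left(-8\right) = \frac{968}{3}$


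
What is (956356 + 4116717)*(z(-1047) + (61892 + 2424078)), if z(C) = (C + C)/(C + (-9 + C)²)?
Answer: 4683447176639254076/371363 ≈ 1.2612e+13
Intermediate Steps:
z(C) = 2*C/(C + (-9 + C)²) (z(C) = (2*C)/(C + (-9 + C)²) = 2*C/(C + (-9 + C)²))
(956356 + 4116717)*(z(-1047) + (61892 + 2424078)) = (956356 + 4116717)*(2*(-1047)/(-1047 + (-9 - 1047)²) + (61892 + 2424078)) = 5073073*(2*(-1047)/(-1047 + (-1056)²) + 2485970) = 5073073*(2*(-1047)/(-1047 + 1115136) + 2485970) = 5073073*(2*(-1047)/1114089 + 2485970) = 5073073*(2*(-1047)*(1/1114089) + 2485970) = 5073073*(-698/371363 + 2485970) = 5073073*(923197276412/371363) = 4683447176639254076/371363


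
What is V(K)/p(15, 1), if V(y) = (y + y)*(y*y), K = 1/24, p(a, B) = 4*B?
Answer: 1/27648 ≈ 3.6169e-5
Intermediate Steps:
K = 1/24 ≈ 0.041667
V(y) = 2*y**3 (V(y) = (2*y)*y**2 = 2*y**3)
V(K)/p(15, 1) = (2*(1/24)**3)/((4*1)) = (2*(1/13824))/4 = (1/6912)*(1/4) = 1/27648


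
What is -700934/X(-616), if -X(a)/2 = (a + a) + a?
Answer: -350467/1848 ≈ -189.65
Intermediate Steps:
X(a) = -6*a (X(a) = -2*((a + a) + a) = -2*(2*a + a) = -6*a)
-700934/X(-616) = -700934/((-6*(-616))) = -700934/3696 = -700934*1/3696 = -350467/1848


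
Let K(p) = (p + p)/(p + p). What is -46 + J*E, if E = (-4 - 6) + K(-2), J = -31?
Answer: 233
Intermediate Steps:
K(p) = 1 (K(p) = (2*p)/((2*p)) = (2*p)*(1/(2*p)) = 1)
E = -9 (E = (-4 - 6) + 1 = -10 + 1 = -9)
-46 + J*E = -46 - 31*(-9) = -46 + 279 = 233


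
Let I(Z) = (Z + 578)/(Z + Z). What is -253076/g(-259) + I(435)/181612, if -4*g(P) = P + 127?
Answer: -4442958385779/579342280 ≈ -7669.0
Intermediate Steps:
I(Z) = (578 + Z)/(2*Z) (I(Z) = (578 + Z)/((2*Z)) = (578 + Z)*(1/(2*Z)) = (578 + Z)/(2*Z))
g(P) = -127/4 - P/4 (g(P) = -(P + 127)/4 = -(127 + P)/4 = -127/4 - P/4)
-253076/g(-259) + I(435)/181612 = -253076/(-127/4 - 1/4*(-259)) + ((1/2)*(578 + 435)/435)/181612 = -253076/(-127/4 + 259/4) + ((1/2)*(1/435)*1013)*(1/181612) = -253076/33 + (1013/870)*(1/181612) = -253076*1/33 + 1013/158002440 = -253076/33 + 1013/158002440 = -4442958385779/579342280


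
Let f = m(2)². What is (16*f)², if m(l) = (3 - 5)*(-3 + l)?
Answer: 4096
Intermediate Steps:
m(l) = 6 - 2*l (m(l) = -2*(-3 + l) = 6 - 2*l)
f = 4 (f = (6 - 2*2)² = (6 - 4)² = 2² = 4)
(16*f)² = (16*4)² = 64² = 4096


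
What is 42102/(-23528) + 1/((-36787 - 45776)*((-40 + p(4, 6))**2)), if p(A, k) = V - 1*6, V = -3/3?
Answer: -3839316483781/2145537930588 ≈ -1.7894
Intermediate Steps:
V = -1 (V = -3*1/3 = -1)
p(A, k) = -7 (p(A, k) = -1 - 1*6 = -1 - 6 = -7)
42102/(-23528) + 1/((-36787 - 45776)*((-40 + p(4, 6))**2)) = 42102/(-23528) + 1/((-36787 - 45776)*((-40 - 7)**2)) = 42102*(-1/23528) + 1/((-82563)*((-47)**2)) = -21051/11764 - 1/82563/2209 = -21051/11764 - 1/82563*1/2209 = -21051/11764 - 1/182381667 = -3839316483781/2145537930588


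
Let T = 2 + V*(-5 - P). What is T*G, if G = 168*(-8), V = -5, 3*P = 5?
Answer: -47488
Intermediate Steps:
P = 5/3 (P = (⅓)*5 = 5/3 ≈ 1.6667)
G = -1344
T = 106/3 (T = 2 - 5*(-5 - 1*5/3) = 2 - 5*(-5 - 5/3) = 2 - 5*(-20/3) = 2 + 100/3 = 106/3 ≈ 35.333)
T*G = (106/3)*(-1344) = -47488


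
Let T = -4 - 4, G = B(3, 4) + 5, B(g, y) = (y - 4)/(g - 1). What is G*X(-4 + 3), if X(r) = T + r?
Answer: -45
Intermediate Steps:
B(g, y) = (-4 + y)/(-1 + g)
G = 5 (G = (-4 + 4)/(-1 + 3) + 5 = 0/2 + 5 = (½)*0 + 5 = 0 + 5 = 5)
T = -8
X(r) = -8 + r
G*X(-4 + 3) = 5*(-8 + (-4 + 3)) = 5*(-8 - 1) = 5*(-9) = -45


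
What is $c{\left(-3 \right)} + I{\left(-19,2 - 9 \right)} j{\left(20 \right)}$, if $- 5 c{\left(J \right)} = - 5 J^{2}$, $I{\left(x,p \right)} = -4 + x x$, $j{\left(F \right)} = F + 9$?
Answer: $10362$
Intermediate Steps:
$j{\left(F \right)} = 9 + F$
$I{\left(x,p \right)} = -4 + x^{2}$
$c{\left(J \right)} = J^{2}$ ($c{\left(J \right)} = - \frac{\left(-5\right) J^{2}}{5} = J^{2}$)
$c{\left(-3 \right)} + I{\left(-19,2 - 9 \right)} j{\left(20 \right)} = \left(-3\right)^{2} + \left(-4 + \left(-19\right)^{2}\right) \left(9 + 20\right) = 9 + \left(-4 + 361\right) 29 = 9 + 357 \cdot 29 = 9 + 10353 = 10362$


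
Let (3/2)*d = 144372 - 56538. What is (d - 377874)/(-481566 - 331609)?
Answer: 319318/813175 ≈ 0.39268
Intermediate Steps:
d = 58556 (d = 2*(144372 - 56538)/3 = (⅔)*87834 = 58556)
(d - 377874)/(-481566 - 331609) = (58556 - 377874)/(-481566 - 331609) = -319318/(-813175) = -319318*(-1/813175) = 319318/813175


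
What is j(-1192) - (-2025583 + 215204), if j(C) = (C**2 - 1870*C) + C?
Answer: 5459091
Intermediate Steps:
j(C) = C**2 - 1869*C
j(-1192) - (-2025583 + 215204) = -1192*(-1869 - 1192) - (-2025583 + 215204) = -1192*(-3061) - 1*(-1810379) = 3648712 + 1810379 = 5459091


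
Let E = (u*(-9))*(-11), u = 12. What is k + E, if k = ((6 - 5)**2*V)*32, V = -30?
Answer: 228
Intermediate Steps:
E = 1188 (E = (12*(-9))*(-11) = -108*(-11) = 1188)
k = -960 (k = ((6 - 5)**2*(-30))*32 = (1**2*(-30))*32 = (1*(-30))*32 = -30*32 = -960)
k + E = -960 + 1188 = 228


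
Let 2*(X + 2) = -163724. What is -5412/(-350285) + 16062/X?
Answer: -863871617/4779288540 ≈ -0.18075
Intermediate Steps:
X = -81864 (X = -2 + (1/2)*(-163724) = -2 - 81862 = -81864)
-5412/(-350285) + 16062/X = -5412/(-350285) + 16062/(-81864) = -5412*(-1/350285) + 16062*(-1/81864) = 5412/350285 - 2677/13644 = -863871617/4779288540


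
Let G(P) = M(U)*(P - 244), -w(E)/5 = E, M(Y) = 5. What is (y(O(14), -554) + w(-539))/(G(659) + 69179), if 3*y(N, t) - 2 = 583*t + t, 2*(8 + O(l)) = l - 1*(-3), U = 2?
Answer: -315449/213762 ≈ -1.4757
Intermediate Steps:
w(E) = -5*E
O(l) = -13/2 + l/2 (O(l) = -8 + (l - 1*(-3))/2 = -8 + (l + 3)/2 = -8 + (3 + l)/2 = -8 + (3/2 + l/2) = -13/2 + l/2)
y(N, t) = 2/3 + 584*t/3 (y(N, t) = 2/3 + (583*t + t)/3 = 2/3 + (584*t)/3 = 2/3 + 584*t/3)
G(P) = -1220 + 5*P (G(P) = 5*(P - 244) = 5*(-244 + P) = -1220 + 5*P)
(y(O(14), -554) + w(-539))/(G(659) + 69179) = ((2/3 + (584/3)*(-554)) - 5*(-539))/((-1220 + 5*659) + 69179) = ((2/3 - 323536/3) + 2695)/((-1220 + 3295) + 69179) = (-323534/3 + 2695)/(2075 + 69179) = -315449/3/71254 = -315449/3*1/71254 = -315449/213762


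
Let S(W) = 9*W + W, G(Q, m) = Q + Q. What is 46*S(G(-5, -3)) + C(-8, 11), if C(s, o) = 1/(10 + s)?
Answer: -9199/2 ≈ -4599.5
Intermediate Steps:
G(Q, m) = 2*Q
S(W) = 10*W
46*S(G(-5, -3)) + C(-8, 11) = 46*(10*(2*(-5))) + 1/(10 - 8) = 46*(10*(-10)) + 1/2 = 46*(-100) + ½ = -4600 + ½ = -9199/2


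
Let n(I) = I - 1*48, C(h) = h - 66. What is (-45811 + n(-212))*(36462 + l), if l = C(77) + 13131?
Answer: -2285305884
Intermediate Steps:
C(h) = -66 + h
n(I) = -48 + I (n(I) = I - 48 = -48 + I)
l = 13142 (l = (-66 + 77) + 13131 = 11 + 13131 = 13142)
(-45811 + n(-212))*(36462 + l) = (-45811 + (-48 - 212))*(36462 + 13142) = (-45811 - 260)*49604 = -46071*49604 = -2285305884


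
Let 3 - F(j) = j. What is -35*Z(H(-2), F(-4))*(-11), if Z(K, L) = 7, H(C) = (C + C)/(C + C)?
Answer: 2695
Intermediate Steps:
H(C) = 1 (H(C) = (2*C)/((2*C)) = (2*C)*(1/(2*C)) = 1)
F(j) = 3 - j
-35*Z(H(-2), F(-4))*(-11) = -35*7*(-11) = -245*(-11) = 2695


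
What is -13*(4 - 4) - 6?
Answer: -6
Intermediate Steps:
-13*(4 - 4) - 6 = -13*0 - 6 = 0 - 6 = -6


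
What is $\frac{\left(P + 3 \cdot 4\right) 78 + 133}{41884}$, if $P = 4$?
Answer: $\frac{1381}{41884} \approx 0.032972$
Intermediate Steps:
$\frac{\left(P + 3 \cdot 4\right) 78 + 133}{41884} = \frac{\left(4 + 3 \cdot 4\right) 78 + 133}{41884} = \left(\left(4 + 12\right) 78 + 133\right) \frac{1}{41884} = \left(16 \cdot 78 + 133\right) \frac{1}{41884} = \left(1248 + 133\right) \frac{1}{41884} = 1381 \cdot \frac{1}{41884} = \frac{1381}{41884}$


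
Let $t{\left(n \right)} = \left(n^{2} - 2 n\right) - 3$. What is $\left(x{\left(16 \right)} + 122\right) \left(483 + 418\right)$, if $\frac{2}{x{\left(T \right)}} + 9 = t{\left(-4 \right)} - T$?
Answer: $\frac{218943}{2} \approx 1.0947 \cdot 10^{5}$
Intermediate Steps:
$t{\left(n \right)} = -3 + n^{2} - 2 n$
$x{\left(T \right)} = \frac{2}{12 - T}$ ($x{\left(T \right)} = \frac{2}{-9 - \left(-21 + T\right)} = \frac{2}{12 - T}$)
$\left(x{\left(16 \right)} + 122\right) \left(483 + 418\right) = \left(- \frac{2}{-12 + 16} + 122\right) \left(483 + 418\right) = \left(- \frac{2}{4} + 122\right) 901 = \left(\left(-2\right) \frac{1}{4} + 122\right) 901 = \left(- \frac{1}{2} + 122\right) 901 = \frac{243}{2} \cdot 901 = \frac{218943}{2}$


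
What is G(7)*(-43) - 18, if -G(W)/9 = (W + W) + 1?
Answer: 5787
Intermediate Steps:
G(W) = -9 - 18*W (G(W) = -9*((W + W) + 1) = -9*(2*W + 1) = -9*(1 + 2*W) = -9 - 18*W)
G(7)*(-43) - 18 = (-9 - 18*7)*(-43) - 18 = (-9 - 126)*(-43) - 18 = -135*(-43) - 18 = 5805 - 18 = 5787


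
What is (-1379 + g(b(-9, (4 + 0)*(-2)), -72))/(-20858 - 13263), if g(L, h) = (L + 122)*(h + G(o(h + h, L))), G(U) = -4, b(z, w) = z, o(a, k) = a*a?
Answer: 9967/34121 ≈ 0.29211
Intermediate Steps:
o(a, k) = a**2
g(L, h) = (-4 + h)*(122 + L) (g(L, h) = (L + 122)*(h - 4) = (122 + L)*(-4 + h) = (-4 + h)*(122 + L))
(-1379 + g(b(-9, (4 + 0)*(-2)), -72))/(-20858 - 13263) = (-1379 + (-488 - 4*(-9) + 122*(-72) - 9*(-72)))/(-20858 - 13263) = (-1379 + (-488 + 36 - 8784 + 648))/(-34121) = (-1379 - 8588)*(-1/34121) = -9967*(-1/34121) = 9967/34121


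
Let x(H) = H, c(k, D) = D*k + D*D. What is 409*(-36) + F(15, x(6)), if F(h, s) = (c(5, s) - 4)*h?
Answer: -13794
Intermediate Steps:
c(k, D) = D² + D*k (c(k, D) = D*k + D² = D² + D*k)
F(h, s) = h*(-4 + s*(5 + s)) (F(h, s) = (s*(s + 5) - 4)*h = (s*(5 + s) - 4)*h = (-4 + s*(5 + s))*h = h*(-4 + s*(5 + s)))
409*(-36) + F(15, x(6)) = 409*(-36) + 15*(-4 + 6*(5 + 6)) = -14724 + 15*(-4 + 6*11) = -14724 + 15*(-4 + 66) = -14724 + 15*62 = -14724 + 930 = -13794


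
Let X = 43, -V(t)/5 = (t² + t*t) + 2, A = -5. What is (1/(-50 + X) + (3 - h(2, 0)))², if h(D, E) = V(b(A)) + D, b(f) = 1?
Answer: 21316/49 ≈ 435.02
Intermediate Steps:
V(t) = -10 - 10*t² (V(t) = -5*((t² + t*t) + 2) = -5*((t² + t²) + 2) = -5*(2*t² + 2) = -5*(2 + 2*t²) = -10 - 10*t²)
h(D, E) = -20 + D (h(D, E) = (-10 - 10*1²) + D = (-10 - 10*1) + D = (-10 - 10) + D = -20 + D)
(1/(-50 + X) + (3 - h(2, 0)))² = (1/(-50 + 43) + (3 - (-20 + 2)))² = (1/(-7) + (3 - 1*(-18)))² = (-⅐ + (3 + 18))² = (-⅐ + 21)² = (146/7)² = 21316/49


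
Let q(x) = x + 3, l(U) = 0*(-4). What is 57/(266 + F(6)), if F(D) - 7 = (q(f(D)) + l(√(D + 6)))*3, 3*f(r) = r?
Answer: 19/96 ≈ 0.19792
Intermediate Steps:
f(r) = r/3
l(U) = 0
q(x) = 3 + x
F(D) = 16 + D (F(D) = 7 + ((3 + D/3) + 0)*3 = 7 + (3 + D/3)*3 = 7 + (9 + D) = 16 + D)
57/(266 + F(6)) = 57/(266 + (16 + 6)) = 57/(266 + 22) = 57/288 = 57*(1/288) = 19/96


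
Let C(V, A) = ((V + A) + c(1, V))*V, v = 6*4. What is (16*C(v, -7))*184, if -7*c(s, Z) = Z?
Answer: 6712320/7 ≈ 9.5890e+5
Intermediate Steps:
c(s, Z) = -Z/7
v = 24
C(V, A) = V*(A + 6*V/7) (C(V, A) = ((V + A) - V/7)*V = ((A + V) - V/7)*V = (A + 6*V/7)*V = V*(A + 6*V/7))
(16*C(v, -7))*184 = (16*((⅐)*24*(6*24 + 7*(-7))))*184 = (16*((⅐)*24*(144 - 49)))*184 = (16*((⅐)*24*95))*184 = (16*(2280/7))*184 = (36480/7)*184 = 6712320/7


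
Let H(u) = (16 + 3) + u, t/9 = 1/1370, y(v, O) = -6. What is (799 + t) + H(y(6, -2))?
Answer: 1112449/1370 ≈ 812.01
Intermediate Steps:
t = 9/1370 ≈ 0.0065693
H(u) = 19 + u
(799 + t) + H(y(6, -2)) = (799 + 9/1370) + (19 - 6) = 1094639/1370 + 13 = 1112449/1370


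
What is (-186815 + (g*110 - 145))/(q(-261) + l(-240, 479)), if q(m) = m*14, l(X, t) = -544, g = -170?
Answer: 102830/2099 ≈ 48.990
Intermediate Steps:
q(m) = 14*m
(-186815 + (g*110 - 145))/(q(-261) + l(-240, 479)) = (-186815 + (-170*110 - 145))/(14*(-261) - 544) = (-186815 + (-18700 - 145))/(-3654 - 544) = (-186815 - 18845)/(-4198) = -205660*(-1/4198) = 102830/2099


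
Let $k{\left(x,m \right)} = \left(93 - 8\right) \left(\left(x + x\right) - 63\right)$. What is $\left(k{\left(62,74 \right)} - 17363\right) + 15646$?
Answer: $3468$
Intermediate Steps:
$k{\left(x,m \right)} = -5355 + 170 x$ ($k{\left(x,m \right)} = 85 \left(2 x - 63\right) = 85 \left(-63 + 2 x\right) = -5355 + 170 x$)
$\left(k{\left(62,74 \right)} - 17363\right) + 15646 = \left(\left(-5355 + 170 \cdot 62\right) - 17363\right) + 15646 = \left(\left(-5355 + 10540\right) - 17363\right) + 15646 = \left(5185 - 17363\right) + 15646 = -12178 + 15646 = 3468$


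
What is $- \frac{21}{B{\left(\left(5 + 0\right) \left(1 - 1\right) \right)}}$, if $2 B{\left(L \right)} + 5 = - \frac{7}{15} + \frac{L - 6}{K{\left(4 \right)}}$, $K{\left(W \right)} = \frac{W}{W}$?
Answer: $\frac{315}{86} \approx 3.6628$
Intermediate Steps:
$K{\left(W \right)} = 1$
$B{\left(L \right)} = - \frac{86}{15} + \frac{L}{2}$ ($B{\left(L \right)} = - \frac{5}{2} + \frac{- \frac{7}{15} + \frac{L - 6}{1}}{2} = - \frac{5}{2} + \frac{\left(-7\right) \frac{1}{15} + \left(-6 + L\right) 1}{2} = - \frac{5}{2} + \frac{- \frac{7}{15} + \left(-6 + L\right)}{2} = - \frac{5}{2} + \frac{- \frac{97}{15} + L}{2} = - \frac{5}{2} + \left(- \frac{97}{30} + \frac{L}{2}\right) = - \frac{86}{15} + \frac{L}{2}$)
$- \frac{21}{B{\left(\left(5 + 0\right) \left(1 - 1\right) \right)}} = - \frac{21}{- \frac{86}{15} + \frac{\left(5 + 0\right) \left(1 - 1\right)}{2}} = - \frac{21}{- \frac{86}{15} + \frac{5 \cdot 0}{2}} = - \frac{21}{- \frac{86}{15} + \frac{1}{2} \cdot 0} = - \frac{21}{- \frac{86}{15} + 0} = - \frac{21}{- \frac{86}{15}} = \left(-21\right) \left(- \frac{15}{86}\right) = \frac{315}{86}$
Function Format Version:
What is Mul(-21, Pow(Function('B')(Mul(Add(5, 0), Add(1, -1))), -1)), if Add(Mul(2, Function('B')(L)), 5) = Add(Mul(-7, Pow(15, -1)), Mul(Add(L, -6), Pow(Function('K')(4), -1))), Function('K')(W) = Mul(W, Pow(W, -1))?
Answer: Rational(315, 86) ≈ 3.6628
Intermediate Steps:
Function('K')(W) = 1
Function('B')(L) = Add(Rational(-86, 15), Mul(Rational(1, 2), L)) (Function('B')(L) = Add(Rational(-5, 2), Mul(Rational(1, 2), Add(Mul(-7, Pow(15, -1)), Mul(Add(L, -6), Pow(1, -1))))) = Add(Rational(-5, 2), Mul(Rational(1, 2), Add(Mul(-7, Rational(1, 15)), Mul(Add(-6, L), 1)))) = Add(Rational(-5, 2), Mul(Rational(1, 2), Add(Rational(-7, 15), Add(-6, L)))) = Add(Rational(-5, 2), Mul(Rational(1, 2), Add(Rational(-97, 15), L))) = Add(Rational(-5, 2), Add(Rational(-97, 30), Mul(Rational(1, 2), L))) = Add(Rational(-86, 15), Mul(Rational(1, 2), L)))
Mul(-21, Pow(Function('B')(Mul(Add(5, 0), Add(1, -1))), -1)) = Mul(-21, Pow(Add(Rational(-86, 15), Mul(Rational(1, 2), Mul(Add(5, 0), Add(1, -1)))), -1)) = Mul(-21, Pow(Add(Rational(-86, 15), Mul(Rational(1, 2), Mul(5, 0))), -1)) = Mul(-21, Pow(Add(Rational(-86, 15), Mul(Rational(1, 2), 0)), -1)) = Mul(-21, Pow(Add(Rational(-86, 15), 0), -1)) = Mul(-21, Pow(Rational(-86, 15), -1)) = Mul(-21, Rational(-15, 86)) = Rational(315, 86)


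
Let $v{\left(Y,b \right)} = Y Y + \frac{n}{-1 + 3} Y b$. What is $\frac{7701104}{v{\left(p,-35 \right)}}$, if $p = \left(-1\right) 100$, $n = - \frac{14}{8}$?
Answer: $\frac{15402208}{13875} \approx 1110.1$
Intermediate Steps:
$n = - \frac{7}{4}$ ($n = \left(-14\right) \frac{1}{8} = - \frac{7}{4} \approx -1.75$)
$p = -100$
$v{\left(Y,b \right)} = Y^{2} - \frac{7 Y b}{8}$ ($v{\left(Y,b \right)} = Y Y + - \frac{7}{4 \left(-1 + 3\right)} Y b = Y^{2} + - \frac{7}{4 \cdot 2} Y b = Y^{2} + \left(- \frac{7}{4}\right) \frac{1}{2} Y b = Y^{2} + - \frac{7 Y}{8} b = Y^{2} - \frac{7 Y b}{8}$)
$\frac{7701104}{v{\left(p,-35 \right)}} = \frac{7701104}{\frac{1}{8} \left(-100\right) \left(\left(-7\right) \left(-35\right) + 8 \left(-100\right)\right)} = \frac{7701104}{\frac{1}{8} \left(-100\right) \left(245 - 800\right)} = \frac{7701104}{\frac{1}{8} \left(-100\right) \left(-555\right)} = \frac{7701104}{\frac{13875}{2}} = 7701104 \cdot \frac{2}{13875} = \frac{15402208}{13875}$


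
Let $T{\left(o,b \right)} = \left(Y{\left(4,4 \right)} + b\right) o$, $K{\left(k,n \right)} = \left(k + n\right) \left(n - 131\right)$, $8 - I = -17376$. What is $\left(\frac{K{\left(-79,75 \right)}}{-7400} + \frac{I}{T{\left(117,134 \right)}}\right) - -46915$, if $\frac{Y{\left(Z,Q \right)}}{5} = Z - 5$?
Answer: $\frac{654997145471}{13961025} \approx 46916.0$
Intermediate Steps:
$I = 17384$ ($I = 8 - -17376 = 8 + 17376 = 17384$)
$Y{\left(Z,Q \right)} = -25 + 5 Z$ ($Y{\left(Z,Q \right)} = 5 \left(Z - 5\right) = 5 \left(-5 + Z\right) = -25 + 5 Z$)
$K{\left(k,n \right)} = \left(-131 + n\right) \left(k + n\right)$ ($K{\left(k,n \right)} = \left(k + n\right) \left(-131 + n\right) = \left(-131 + n\right) \left(k + n\right)$)
$T{\left(o,b \right)} = o \left(-5 + b\right)$ ($T{\left(o,b \right)} = \left(\left(-25 + 5 \cdot 4\right) + b\right) o = \left(\left(-25 + 20\right) + b\right) o = \left(-5 + b\right) o = o \left(-5 + b\right)$)
$\left(\frac{K{\left(-79,75 \right)}}{-7400} + \frac{I}{T{\left(117,134 \right)}}\right) - -46915 = \left(\frac{75^{2} - -10349 - 9825 - 5925}{-7400} + \frac{17384}{117 \left(-5 + 134\right)}\right) - -46915 = \left(\left(5625 + 10349 - 9825 - 5925\right) \left(- \frac{1}{7400}\right) + \frac{17384}{117 \cdot 129}\right) + 46915 = \left(224 \left(- \frac{1}{7400}\right) + \frac{17384}{15093}\right) + 46915 = \left(- \frac{28}{925} + 17384 \cdot \frac{1}{15093}\right) + 46915 = \left(- \frac{28}{925} + \frac{17384}{15093}\right) + 46915 = \frac{15657596}{13961025} + 46915 = \frac{654997145471}{13961025}$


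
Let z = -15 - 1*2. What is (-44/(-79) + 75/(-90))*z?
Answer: 2227/474 ≈ 4.6983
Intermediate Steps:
z = -17 (z = -15 - 2 = -17)
(-44/(-79) + 75/(-90))*z = (-44/(-79) + 75/(-90))*(-17) = (-44*(-1/79) + 75*(-1/90))*(-17) = (44/79 - 5/6)*(-17) = -131/474*(-17) = 2227/474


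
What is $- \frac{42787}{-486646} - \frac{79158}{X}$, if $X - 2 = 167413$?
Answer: $- \frac{10452912821}{27157280030} \approx -0.3849$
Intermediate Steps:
$X = 167415$ ($X = 2 + 167413 = 167415$)
$- \frac{42787}{-486646} - \frac{79158}{X} = - \frac{42787}{-486646} - \frac{79158}{167415} = \left(-42787\right) \left(- \frac{1}{486646}\right) - \frac{26386}{55805} = \frac{42787}{486646} - \frac{26386}{55805} = - \frac{10452912821}{27157280030}$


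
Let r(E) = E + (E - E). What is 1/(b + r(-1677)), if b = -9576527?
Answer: -1/9578204 ≈ -1.0440e-7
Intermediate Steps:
r(E) = E (r(E) = E + 0 = E)
1/(b + r(-1677)) = 1/(-9576527 - 1677) = 1/(-9578204) = -1/9578204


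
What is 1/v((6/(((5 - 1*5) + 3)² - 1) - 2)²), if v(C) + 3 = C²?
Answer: -256/143 ≈ -1.7902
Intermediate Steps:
v(C) = -3 + C²
1/v((6/(((5 - 1*5) + 3)² - 1) - 2)²) = 1/(-3 + ((6/(((5 - 1*5) + 3)² - 1) - 2)²)²) = 1/(-3 + ((6/(((5 - 5) + 3)² - 1) - 2)²)²) = 1/(-3 + ((6/((0 + 3)² - 1) - 2)²)²) = 1/(-3 + ((6/(3² - 1) - 2)²)²) = 1/(-3 + ((6/(9 - 1) - 2)²)²) = 1/(-3 + ((6/8 - 2)²)²) = 1/(-3 + ((6*(⅛) - 2)²)²) = 1/(-3 + ((¾ - 2)²)²) = 1/(-3 + ((-5/4)²)²) = 1/(-3 + (25/16)²) = 1/(-3 + 625/256) = 1/(-143/256) = -256/143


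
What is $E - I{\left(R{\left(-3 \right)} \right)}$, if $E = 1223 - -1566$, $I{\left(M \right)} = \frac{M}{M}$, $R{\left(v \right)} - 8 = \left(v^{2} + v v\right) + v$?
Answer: $2788$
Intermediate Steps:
$R{\left(v \right)} = 8 + v + 2 v^{2}$ ($R{\left(v \right)} = 8 + \left(\left(v^{2} + v v\right) + v\right) = 8 + \left(\left(v^{2} + v^{2}\right) + v\right) = 8 + \left(2 v^{2} + v\right) = 8 + \left(v + 2 v^{2}\right) = 8 + v + 2 v^{2}$)
$I{\left(M \right)} = 1$
$E = 2789$ ($E = 1223 + 1566 = 2789$)
$E - I{\left(R{\left(-3 \right)} \right)} = 2789 - 1 = 2788$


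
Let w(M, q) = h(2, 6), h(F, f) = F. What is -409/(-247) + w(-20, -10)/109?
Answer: 45075/26923 ≈ 1.6742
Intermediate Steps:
w(M, q) = 2
-409/(-247) + w(-20, -10)/109 = -409/(-247) + 2/109 = -409*(-1/247) + 2*(1/109) = 409/247 + 2/109 = 45075/26923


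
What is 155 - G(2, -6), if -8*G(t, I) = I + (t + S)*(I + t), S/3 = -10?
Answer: 673/4 ≈ 168.25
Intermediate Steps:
S = -30 (S = 3*(-10) = -30)
G(t, I) = -I/8 - (-30 + t)*(I + t)/8 (G(t, I) = -(I + (t - 30)*(I + t))/8 = -(I + (-30 + t)*(I + t))/8 = -I/8 - (-30 + t)*(I + t)/8)
155 - G(2, -6) = 155 - (-⅛*2² + (15/4)*2 + (29/8)*(-6) - ⅛*(-6)*2) = 155 - (-⅛*4 + 15/2 - 87/4 + 3/2) = 155 - (-½ + 15/2 - 87/4 + 3/2) = 155 - 1*(-53/4) = 155 + 53/4 = 673/4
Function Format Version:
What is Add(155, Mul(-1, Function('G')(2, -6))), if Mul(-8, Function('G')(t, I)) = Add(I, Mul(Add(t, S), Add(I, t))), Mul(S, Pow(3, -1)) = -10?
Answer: Rational(673, 4) ≈ 168.25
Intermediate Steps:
S = -30 (S = Mul(3, -10) = -30)
Function('G')(t, I) = Add(Mul(Rational(-1, 8), I), Mul(Rational(-1, 8), Add(-30, t), Add(I, t))) (Function('G')(t, I) = Mul(Rational(-1, 8), Add(I, Mul(Add(t, -30), Add(I, t)))) = Mul(Rational(-1, 8), Add(I, Mul(Add(-30, t), Add(I, t)))) = Add(Mul(Rational(-1, 8), I), Mul(Rational(-1, 8), Add(-30, t), Add(I, t))))
Add(155, Mul(-1, Function('G')(2, -6))) = Add(155, Mul(-1, Add(Mul(Rational(-1, 8), Pow(2, 2)), Mul(Rational(15, 4), 2), Mul(Rational(29, 8), -6), Mul(Rational(-1, 8), -6, 2)))) = Add(155, Mul(-1, Add(Mul(Rational(-1, 8), 4), Rational(15, 2), Rational(-87, 4), Rational(3, 2)))) = Add(155, Mul(-1, Add(Rational(-1, 2), Rational(15, 2), Rational(-87, 4), Rational(3, 2)))) = Add(155, Mul(-1, Rational(-53, 4))) = Add(155, Rational(53, 4)) = Rational(673, 4)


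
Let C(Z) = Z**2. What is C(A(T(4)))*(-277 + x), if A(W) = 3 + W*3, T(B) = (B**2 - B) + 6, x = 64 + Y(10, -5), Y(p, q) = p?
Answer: -659547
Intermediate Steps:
x = 74 (x = 64 + 10 = 74)
T(B) = 6 + B**2 - B
A(W) = 3 + 3*W
C(A(T(4)))*(-277 + x) = (3 + 3*(6 + 4**2 - 1*4))**2*(-277 + 74) = (3 + 3*(6 + 16 - 4))**2*(-203) = (3 + 3*18)**2*(-203) = (3 + 54)**2*(-203) = 57**2*(-203) = 3249*(-203) = -659547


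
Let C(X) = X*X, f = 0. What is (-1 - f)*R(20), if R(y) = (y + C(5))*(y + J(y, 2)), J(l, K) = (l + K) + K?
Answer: -1980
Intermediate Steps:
J(l, K) = l + 2*K (J(l, K) = (K + l) + K = l + 2*K)
C(X) = X**2
R(y) = (4 + 2*y)*(25 + y) (R(y) = (y + 5**2)*(y + (y + 2*2)) = (y + 25)*(y + (y + 4)) = (25 + y)*(y + (4 + y)) = (25 + y)*(4 + 2*y) = (4 + 2*y)*(25 + y))
(-1 - f)*R(20) = (-1 - 1*0)*(100 + 2*20**2 + 54*20) = (-1 + 0)*(100 + 2*400 + 1080) = -(100 + 800 + 1080) = -1*1980 = -1980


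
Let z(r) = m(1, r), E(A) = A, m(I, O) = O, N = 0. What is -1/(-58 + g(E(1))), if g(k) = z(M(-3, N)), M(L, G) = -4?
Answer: 1/62 ≈ 0.016129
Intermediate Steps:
z(r) = r
g(k) = -4
-1/(-58 + g(E(1))) = -1/(-58 - 4) = -1/(-62) = -1*(-1/62) = 1/62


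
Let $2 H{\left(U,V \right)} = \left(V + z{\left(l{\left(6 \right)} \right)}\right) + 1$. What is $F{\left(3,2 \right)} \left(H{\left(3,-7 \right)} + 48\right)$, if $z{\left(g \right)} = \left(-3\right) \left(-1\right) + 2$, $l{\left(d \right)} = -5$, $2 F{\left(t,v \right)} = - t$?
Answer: $- \frac{285}{4} \approx -71.25$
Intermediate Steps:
$F{\left(t,v \right)} = - \frac{t}{2}$ ($F{\left(t,v \right)} = \frac{\left(-1\right) t}{2} = - \frac{t}{2}$)
$z{\left(g \right)} = 5$ ($z{\left(g \right)} = 3 + 2 = 5$)
$H{\left(U,V \right)} = 3 + \frac{V}{2}$ ($H{\left(U,V \right)} = \frac{\left(V + 5\right) + 1}{2} = \frac{\left(5 + V\right) + 1}{2} = \frac{6 + V}{2} = 3 + \frac{V}{2}$)
$F{\left(3,2 \right)} \left(H{\left(3,-7 \right)} + 48\right) = \left(- \frac{1}{2}\right) 3 \left(\left(3 + \frac{1}{2} \left(-7\right)\right) + 48\right) = - \frac{3 \left(\left(3 - \frac{7}{2}\right) + 48\right)}{2} = - \frac{3 \left(- \frac{1}{2} + 48\right)}{2} = \left(- \frac{3}{2}\right) \frac{95}{2} = - \frac{285}{4}$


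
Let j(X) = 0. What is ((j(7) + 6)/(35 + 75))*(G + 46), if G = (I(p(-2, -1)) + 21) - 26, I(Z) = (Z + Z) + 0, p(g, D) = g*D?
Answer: 27/11 ≈ 2.4545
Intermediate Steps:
p(g, D) = D*g
I(Z) = 2*Z (I(Z) = 2*Z + 0 = 2*Z)
G = -1 (G = (2*(-1*(-2)) + 21) - 26 = (2*2 + 21) - 26 = (4 + 21) - 26 = 25 - 26 = -1)
((j(7) + 6)/(35 + 75))*(G + 46) = ((0 + 6)/(35 + 75))*(-1 + 46) = (6/110)*45 = (6*(1/110))*45 = (3/55)*45 = 27/11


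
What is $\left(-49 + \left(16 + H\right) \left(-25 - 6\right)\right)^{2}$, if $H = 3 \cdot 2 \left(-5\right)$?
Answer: $148225$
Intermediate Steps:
$H = -30$ ($H = 6 \left(-5\right) = -30$)
$\left(-49 + \left(16 + H\right) \left(-25 - 6\right)\right)^{2} = \left(-49 + \left(16 - 30\right) \left(-25 - 6\right)\right)^{2} = \left(-49 - -434\right)^{2} = \left(-49 + 434\right)^{2} = 385^{2} = 148225$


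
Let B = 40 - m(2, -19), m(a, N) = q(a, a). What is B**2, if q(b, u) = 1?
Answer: 1521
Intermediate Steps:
m(a, N) = 1
B = 39 (B = 40 - 1*1 = 40 - 1 = 39)
B**2 = 39**2 = 1521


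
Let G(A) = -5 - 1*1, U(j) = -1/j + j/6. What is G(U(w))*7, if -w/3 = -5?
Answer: -42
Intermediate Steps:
w = 15 (w = -3*(-5) = 15)
U(j) = -1/j + j/6 (U(j) = -1/j + j*(⅙) = -1/j + j/6)
G(A) = -6 (G(A) = -5 - 1 = -6)
G(U(w))*7 = -6*7 = -42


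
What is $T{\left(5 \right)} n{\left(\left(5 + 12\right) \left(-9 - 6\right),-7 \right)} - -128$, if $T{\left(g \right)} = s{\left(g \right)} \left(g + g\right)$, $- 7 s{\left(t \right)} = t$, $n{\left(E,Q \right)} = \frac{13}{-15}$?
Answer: $\frac{2818}{21} \approx 134.19$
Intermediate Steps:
$n{\left(E,Q \right)} = - \frac{13}{15}$ ($n{\left(E,Q \right)} = 13 \left(- \frac{1}{15}\right) = - \frac{13}{15}$)
$s{\left(t \right)} = - \frac{t}{7}$
$T{\left(g \right)} = - \frac{2 g^{2}}{7}$ ($T{\left(g \right)} = - \frac{g}{7} \left(g + g\right) = - \frac{g}{7} \cdot 2 g = - \frac{2 g^{2}}{7}$)
$T{\left(5 \right)} n{\left(\left(5 + 12\right) \left(-9 - 6\right),-7 \right)} - -128 = - \frac{2 \cdot 5^{2}}{7} \left(- \frac{13}{15}\right) - -128 = \left(- \frac{2}{7}\right) 25 \left(- \frac{13}{15}\right) + \left(-108 + 236\right) = \left(- \frac{50}{7}\right) \left(- \frac{13}{15}\right) + 128 = \frac{130}{21} + 128 = \frac{2818}{21}$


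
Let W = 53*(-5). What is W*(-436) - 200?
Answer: 115340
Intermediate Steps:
W = -265
W*(-436) - 200 = -265*(-436) - 200 = 115540 - 200 = 115340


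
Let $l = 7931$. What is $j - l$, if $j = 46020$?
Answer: $38089$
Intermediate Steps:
$j - l = 46020 - 7931 = 38089$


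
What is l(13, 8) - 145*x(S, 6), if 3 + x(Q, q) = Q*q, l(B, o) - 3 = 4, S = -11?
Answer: 10012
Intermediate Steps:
l(B, o) = 7 (l(B, o) = 3 + 4 = 7)
x(Q, q) = -3 + Q*q
l(13, 8) - 145*x(S, 6) = 7 - 145*(-3 - 11*6) = 7 - 145*(-3 - 66) = 7 - 145*(-69) = 7 + 10005 = 10012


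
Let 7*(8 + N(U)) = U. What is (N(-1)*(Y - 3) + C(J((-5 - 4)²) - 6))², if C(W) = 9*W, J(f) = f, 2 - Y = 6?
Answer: 535824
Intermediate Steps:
Y = -4 (Y = 2 - 1*6 = 2 - 6 = -4)
N(U) = -8 + U/7
(N(-1)*(Y - 3) + C(J((-5 - 4)²) - 6))² = ((-8 + (⅐)*(-1))*(-4 - 3) + 9*((-5 - 4)² - 6))² = ((-8 - ⅐)*(-7) + 9*((-9)² - 6))² = (-57/7*(-7) + 9*(81 - 6))² = (57 + 9*75)² = (57 + 675)² = 732² = 535824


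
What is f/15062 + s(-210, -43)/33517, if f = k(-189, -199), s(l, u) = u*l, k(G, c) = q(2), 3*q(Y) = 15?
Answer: 136177445/504833054 ≈ 0.26975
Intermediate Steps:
q(Y) = 5 (q(Y) = (1/3)*15 = 5)
k(G, c) = 5
s(l, u) = l*u
f = 5
f/15062 + s(-210, -43)/33517 = 5/15062 - 210*(-43)/33517 = 5*(1/15062) + 9030*(1/33517) = 5/15062 + 9030/33517 = 136177445/504833054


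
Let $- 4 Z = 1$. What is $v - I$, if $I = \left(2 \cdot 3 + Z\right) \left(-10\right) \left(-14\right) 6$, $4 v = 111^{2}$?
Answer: $- \frac{6999}{4} \approx -1749.8$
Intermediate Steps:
$Z = - \frac{1}{4}$ ($Z = \left(- \frac{1}{4}\right) 1 = - \frac{1}{4} \approx -0.25$)
$v = \frac{12321}{4}$ ($v = \frac{111^{2}}{4} = \frac{1}{4} \cdot 12321 = \frac{12321}{4} \approx 3080.3$)
$I = 4830$ ($I = \left(2 \cdot 3 - \frac{1}{4}\right) \left(-10\right) \left(-14\right) 6 = \left(6 - \frac{1}{4}\right) \left(-10\right) \left(-14\right) 6 = \frac{23}{4} \left(-10\right) \left(-14\right) 6 = \left(- \frac{115}{2}\right) \left(-14\right) 6 = 805 \cdot 6 = 4830$)
$v - I = \frac{12321}{4} - 4830 = - \frac{6999}{4}$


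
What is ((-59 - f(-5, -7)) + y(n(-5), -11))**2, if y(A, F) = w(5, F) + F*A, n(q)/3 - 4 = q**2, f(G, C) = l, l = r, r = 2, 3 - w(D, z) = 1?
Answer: 1032256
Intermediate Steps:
w(D, z) = 2 (w(D, z) = 3 - 1*1 = 3 - 1 = 2)
l = 2
f(G, C) = 2
n(q) = 12 + 3*q**2
y(A, F) = 2 + A*F (y(A, F) = 2 + F*A = 2 + A*F)
((-59 - f(-5, -7)) + y(n(-5), -11))**2 = ((-59 - 1*2) + (2 + (12 + 3*(-5)**2)*(-11)))**2 = ((-59 - 2) + (2 + (12 + 3*25)*(-11)))**2 = (-61 + (2 + (12 + 75)*(-11)))**2 = (-61 + (2 + 87*(-11)))**2 = (-61 + (2 - 957))**2 = (-61 - 955)**2 = (-1016)**2 = 1032256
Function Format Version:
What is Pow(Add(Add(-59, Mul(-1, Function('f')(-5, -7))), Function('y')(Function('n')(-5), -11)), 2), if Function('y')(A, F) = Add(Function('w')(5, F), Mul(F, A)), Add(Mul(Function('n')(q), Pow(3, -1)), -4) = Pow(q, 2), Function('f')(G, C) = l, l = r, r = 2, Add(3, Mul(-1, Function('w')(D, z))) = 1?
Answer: 1032256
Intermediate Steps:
Function('w')(D, z) = 2 (Function('w')(D, z) = Add(3, Mul(-1, 1)) = Add(3, -1) = 2)
l = 2
Function('f')(G, C) = 2
Function('n')(q) = Add(12, Mul(3, Pow(q, 2)))
Function('y')(A, F) = Add(2, Mul(A, F)) (Function('y')(A, F) = Add(2, Mul(F, A)) = Add(2, Mul(A, F)))
Pow(Add(Add(-59, Mul(-1, Function('f')(-5, -7))), Function('y')(Function('n')(-5), -11)), 2) = Pow(Add(Add(-59, Mul(-1, 2)), Add(2, Mul(Add(12, Mul(3, Pow(-5, 2))), -11))), 2) = Pow(Add(Add(-59, -2), Add(2, Mul(Add(12, Mul(3, 25)), -11))), 2) = Pow(Add(-61, Add(2, Mul(Add(12, 75), -11))), 2) = Pow(Add(-61, Add(2, Mul(87, -11))), 2) = Pow(Add(-61, Add(2, -957)), 2) = Pow(Add(-61, -955), 2) = Pow(-1016, 2) = 1032256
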